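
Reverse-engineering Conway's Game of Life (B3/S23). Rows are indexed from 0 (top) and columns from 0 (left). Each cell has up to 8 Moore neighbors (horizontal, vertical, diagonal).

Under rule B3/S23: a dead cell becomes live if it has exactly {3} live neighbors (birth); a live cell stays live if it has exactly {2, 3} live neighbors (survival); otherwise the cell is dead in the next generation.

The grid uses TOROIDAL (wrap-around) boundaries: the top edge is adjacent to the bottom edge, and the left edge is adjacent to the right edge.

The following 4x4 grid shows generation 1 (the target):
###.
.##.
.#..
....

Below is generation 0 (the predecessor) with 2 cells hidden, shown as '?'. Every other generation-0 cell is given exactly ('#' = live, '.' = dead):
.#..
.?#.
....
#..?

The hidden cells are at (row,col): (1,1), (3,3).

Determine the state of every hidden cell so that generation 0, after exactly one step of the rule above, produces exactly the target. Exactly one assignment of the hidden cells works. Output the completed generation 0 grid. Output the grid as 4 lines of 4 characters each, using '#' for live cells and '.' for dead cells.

Hidden generation-0 cells (in order): (1,1), (3,3).
A hidden cell only influences target cells in its own 3x3 neighborhood. Try each of the 2^2 = 4 assignments, step the completed generation 0 forward once under B3/S23, and compare with the target:
  (1,1)=. (3,3)=. -> step gives (0,0)='.' but target has '#' -> reject
  (1,1)=. (3,3)=# -> step gives (0,3)='#' but target has '.' -> reject
  (1,1)=# (3,3)=. -> step reproduces the target at every cell -> ACCEPT
  (1,1)=# (3,3)=# -> step gives (0,0)='.' but target has '#' -> reject
Unique solution: (1,1)=live, (3,3)=dead.
Check: live-neighbor counts of every cell in the completed generation 0:
3332
2221
2322
1211
Applying B3/S23 to generation 0 with these counts gives:
###.
.##.
.#..
....
which matches the target exactly.

Answer: .#..
.##.
....
#...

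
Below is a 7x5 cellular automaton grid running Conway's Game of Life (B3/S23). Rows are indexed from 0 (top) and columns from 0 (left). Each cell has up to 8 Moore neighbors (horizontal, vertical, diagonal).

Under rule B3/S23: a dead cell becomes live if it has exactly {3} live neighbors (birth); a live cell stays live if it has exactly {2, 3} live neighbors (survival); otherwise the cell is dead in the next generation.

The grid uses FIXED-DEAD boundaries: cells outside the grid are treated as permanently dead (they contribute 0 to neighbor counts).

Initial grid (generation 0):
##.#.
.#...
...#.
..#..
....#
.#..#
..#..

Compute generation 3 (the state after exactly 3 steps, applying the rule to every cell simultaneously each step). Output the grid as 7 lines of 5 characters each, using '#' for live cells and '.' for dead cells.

Answer: .#...
#.#..
.###.
....#
..#.#
...#.
.....

Derivation:
Simulating step by step:
Generation 0 (given above): 10 live cells
Generation 1: 9 live cells
###..
##...
..#..
...#.
...#.
...#.
.....
Generation 2: 10 live cells
#.#..
#....
.##..
..##.
..###
.....
.....
Generation 3: 10 live cells
(generation 3 grid is the final answer)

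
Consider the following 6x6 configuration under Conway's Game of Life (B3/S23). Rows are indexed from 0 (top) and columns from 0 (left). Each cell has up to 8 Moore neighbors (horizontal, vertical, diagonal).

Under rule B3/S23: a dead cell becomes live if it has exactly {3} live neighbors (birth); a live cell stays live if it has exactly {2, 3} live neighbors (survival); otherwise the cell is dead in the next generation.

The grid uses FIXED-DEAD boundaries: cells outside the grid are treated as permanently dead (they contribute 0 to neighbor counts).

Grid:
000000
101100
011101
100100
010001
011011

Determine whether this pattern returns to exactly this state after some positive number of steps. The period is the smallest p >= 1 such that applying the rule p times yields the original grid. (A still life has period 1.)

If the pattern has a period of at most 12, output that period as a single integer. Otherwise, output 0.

Simulating and comparing each generation to the original:
Gen 0 (original, given above): 15 live cells
Gen 1: 13 live cells, differs from original
Gen 2: 14 live cells, differs from original
Gen 3: 12 live cells, differs from original
Gen 4: 14 live cells, differs from original
Gen 5: 12 live cells, differs from original
Gen 6: 14 live cells, differs from original
Gen 7: 14 live cells, differs from original
Gen 8: 16 live cells, differs from original
Gen 9: 13 live cells, differs from original
Gen 10: 13 live cells, differs from original
Gen 11: 16 live cells, differs from original
Gen 12: 9 live cells, differs from original
No period found within 12 steps.

Answer: 0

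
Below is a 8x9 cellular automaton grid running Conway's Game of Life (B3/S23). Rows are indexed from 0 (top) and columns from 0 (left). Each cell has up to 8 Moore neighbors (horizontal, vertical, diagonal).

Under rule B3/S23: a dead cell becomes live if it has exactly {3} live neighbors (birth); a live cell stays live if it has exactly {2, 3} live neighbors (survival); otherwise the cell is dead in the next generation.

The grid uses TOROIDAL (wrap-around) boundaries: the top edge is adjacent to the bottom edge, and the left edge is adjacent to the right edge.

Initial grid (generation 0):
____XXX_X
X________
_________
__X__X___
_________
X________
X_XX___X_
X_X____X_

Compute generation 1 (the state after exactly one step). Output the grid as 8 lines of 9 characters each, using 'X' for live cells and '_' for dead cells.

Answer: XX___XXXX
_____X___
_________
_________
_________
_X______X
X_XX_____
X_X_XX_X_

Derivation:
Simulating step by step:
Generation 0 (given above): 15 live cells
Generation 1: 17 live cells
(generation 1 grid is the final answer)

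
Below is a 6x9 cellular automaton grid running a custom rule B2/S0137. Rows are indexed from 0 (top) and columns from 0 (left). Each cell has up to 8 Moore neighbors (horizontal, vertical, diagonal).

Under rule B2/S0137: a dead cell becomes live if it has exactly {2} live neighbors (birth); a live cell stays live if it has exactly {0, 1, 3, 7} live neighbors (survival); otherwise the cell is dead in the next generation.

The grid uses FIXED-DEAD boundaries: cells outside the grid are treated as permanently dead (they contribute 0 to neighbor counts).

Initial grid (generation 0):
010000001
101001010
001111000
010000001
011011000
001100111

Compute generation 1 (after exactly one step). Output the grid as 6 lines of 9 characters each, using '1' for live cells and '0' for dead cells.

Simulating step by step:
Generation 0 (given above): 21 live cells
Generation 1: 24 live cells
(generation 1 grid is the final answer)

Answer: 101000111
101000011
101110011
110000101
110000000
001100001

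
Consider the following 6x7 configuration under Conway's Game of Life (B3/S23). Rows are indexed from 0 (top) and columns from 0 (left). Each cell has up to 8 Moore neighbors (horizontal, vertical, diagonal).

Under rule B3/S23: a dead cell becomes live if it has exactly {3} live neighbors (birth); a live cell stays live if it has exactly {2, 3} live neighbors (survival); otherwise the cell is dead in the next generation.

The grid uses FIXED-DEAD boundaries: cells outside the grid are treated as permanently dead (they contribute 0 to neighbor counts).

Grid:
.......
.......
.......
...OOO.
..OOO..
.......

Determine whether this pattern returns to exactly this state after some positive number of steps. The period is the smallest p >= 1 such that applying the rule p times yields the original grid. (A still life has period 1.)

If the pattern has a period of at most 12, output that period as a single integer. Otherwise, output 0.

Answer: 2

Derivation:
Simulating and comparing each generation to the original:
Gen 0 (original, given above): 6 live cells
Gen 1: 6 live cells, differs from original
Gen 2: 6 live cells, MATCHES original -> period = 2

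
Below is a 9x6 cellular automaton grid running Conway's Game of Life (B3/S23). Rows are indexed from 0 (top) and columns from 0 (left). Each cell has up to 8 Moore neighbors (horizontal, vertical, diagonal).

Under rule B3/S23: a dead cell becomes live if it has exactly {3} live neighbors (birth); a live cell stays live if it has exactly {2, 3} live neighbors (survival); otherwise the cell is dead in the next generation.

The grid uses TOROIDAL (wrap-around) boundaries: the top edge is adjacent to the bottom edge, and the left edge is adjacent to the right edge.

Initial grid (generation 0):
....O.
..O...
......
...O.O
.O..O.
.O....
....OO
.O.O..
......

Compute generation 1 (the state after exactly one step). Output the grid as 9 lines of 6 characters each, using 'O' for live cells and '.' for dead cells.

Answer: ......
......
......
....O.
O.O.O.
O...OO
O.O.O.
....O.
......

Derivation:
Simulating step by step:
Generation 0 (given above): 11 live cells
Generation 1: 11 live cells
(generation 1 grid is the final answer)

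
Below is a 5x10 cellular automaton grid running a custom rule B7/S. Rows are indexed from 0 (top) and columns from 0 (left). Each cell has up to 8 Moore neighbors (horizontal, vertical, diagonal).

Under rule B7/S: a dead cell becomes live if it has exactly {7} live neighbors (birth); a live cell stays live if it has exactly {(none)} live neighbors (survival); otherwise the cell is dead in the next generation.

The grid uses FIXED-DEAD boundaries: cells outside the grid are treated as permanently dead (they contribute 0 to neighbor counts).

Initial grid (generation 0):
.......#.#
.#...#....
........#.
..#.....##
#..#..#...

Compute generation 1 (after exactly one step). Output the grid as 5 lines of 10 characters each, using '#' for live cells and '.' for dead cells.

Answer: ..........
..........
..........
..........
..........

Derivation:
Simulating step by step:
Generation 0 (given above): 11 live cells
Generation 1: 0 live cells
(generation 1 grid is the final answer)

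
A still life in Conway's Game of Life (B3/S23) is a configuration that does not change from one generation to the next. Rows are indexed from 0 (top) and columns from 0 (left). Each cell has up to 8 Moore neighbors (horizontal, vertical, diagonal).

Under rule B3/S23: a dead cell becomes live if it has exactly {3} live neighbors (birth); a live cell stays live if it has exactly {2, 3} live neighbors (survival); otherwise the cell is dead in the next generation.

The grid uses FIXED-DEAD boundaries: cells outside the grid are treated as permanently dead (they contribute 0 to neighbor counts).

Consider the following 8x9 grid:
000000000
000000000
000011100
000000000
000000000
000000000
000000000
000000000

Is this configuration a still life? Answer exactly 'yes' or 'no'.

Compute generation 1 and compare to generation 0 (given above):
Generation 1:
000000000
000001000
000001000
000001000
000000000
000000000
000000000
000000000
Cell (1,5) differs: gen0=0 vs gen1=1 -> NOT a still life.

Answer: no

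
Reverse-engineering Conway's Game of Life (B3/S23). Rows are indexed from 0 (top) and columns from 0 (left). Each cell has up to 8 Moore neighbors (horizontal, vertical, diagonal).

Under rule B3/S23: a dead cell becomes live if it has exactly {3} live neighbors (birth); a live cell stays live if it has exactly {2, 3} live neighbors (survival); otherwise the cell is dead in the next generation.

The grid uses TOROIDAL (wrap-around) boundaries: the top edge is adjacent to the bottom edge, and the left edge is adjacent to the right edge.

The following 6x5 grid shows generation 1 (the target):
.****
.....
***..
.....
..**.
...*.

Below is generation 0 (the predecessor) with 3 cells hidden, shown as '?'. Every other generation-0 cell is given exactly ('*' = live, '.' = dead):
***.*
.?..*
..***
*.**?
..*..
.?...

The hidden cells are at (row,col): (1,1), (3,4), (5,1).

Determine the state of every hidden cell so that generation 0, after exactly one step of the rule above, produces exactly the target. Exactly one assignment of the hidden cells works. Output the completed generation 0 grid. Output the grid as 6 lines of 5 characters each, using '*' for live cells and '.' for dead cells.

Hidden generation-0 cells (in order): (1,1), (3,4), (5,1).
A hidden cell only influences target cells in its own 3x3 neighborhood. Try each of the 2^3 = 8 assignments, step the completed generation 0 forward once under B3/S23, and compare with the target:
  (1,1)=. (3,4)=. (5,1)=. -> step gives (0,0)='*' but target has '.' -> reject
  (1,1)=. (3,4)=. (5,1)=* -> step reproduces the target at every cell -> ACCEPT
  (1,1)=. (3,4)=* (5,1)=. -> step gives (0,0)='*' but target has '.' -> reject
  (1,1)=. (3,4)=* (5,1)=* -> step gives (2,0)='.' but target has '*' -> reject
  (1,1)=* (3,4)=. (5,1)=. -> step gives (2,0)='.' but target has '*' -> reject
  (1,1)=* (3,4)=. (5,1)=* -> step gives (0,1)='.' but target has '*' -> reject
  (1,1)=* (3,4)=* (5,1)=. -> step gives (2,0)='.' but target has '*' -> reject
  (1,1)=* (3,4)=* (5,1)=* -> step gives (0,1)='.' but target has '*' -> reject
Unique solution: (1,1)=dead, (3,4)=dead, (5,1)=live.
Check: live-neighbor counts of every cell in the completed generation 0:
43232
54464
33354
14454
24332
44432
Applying B3/S23 to generation 0 with these counts gives:
.****
.....
***..
.....
..**.
...*.
which matches the target exactly.

Answer: ***.*
....*
..***
*.**.
..*..
.*...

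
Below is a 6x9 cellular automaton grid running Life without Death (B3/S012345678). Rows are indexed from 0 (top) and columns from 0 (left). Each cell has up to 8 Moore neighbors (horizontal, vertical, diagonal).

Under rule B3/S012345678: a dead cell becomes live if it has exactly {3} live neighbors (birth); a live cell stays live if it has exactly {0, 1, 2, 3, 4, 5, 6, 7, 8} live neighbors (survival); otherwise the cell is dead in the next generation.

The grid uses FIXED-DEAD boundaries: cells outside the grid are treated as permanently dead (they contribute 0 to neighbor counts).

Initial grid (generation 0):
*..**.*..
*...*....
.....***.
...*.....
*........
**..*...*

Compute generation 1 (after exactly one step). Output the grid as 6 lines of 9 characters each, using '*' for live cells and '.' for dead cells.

Answer: *..****..
*..**..*.
....****.
...*..*..
**.......
**..*...*

Derivation:
Simulating step by step:
Generation 0 (given above): 15 live cells
Generation 1: 21 live cells
(generation 1 grid is the final answer)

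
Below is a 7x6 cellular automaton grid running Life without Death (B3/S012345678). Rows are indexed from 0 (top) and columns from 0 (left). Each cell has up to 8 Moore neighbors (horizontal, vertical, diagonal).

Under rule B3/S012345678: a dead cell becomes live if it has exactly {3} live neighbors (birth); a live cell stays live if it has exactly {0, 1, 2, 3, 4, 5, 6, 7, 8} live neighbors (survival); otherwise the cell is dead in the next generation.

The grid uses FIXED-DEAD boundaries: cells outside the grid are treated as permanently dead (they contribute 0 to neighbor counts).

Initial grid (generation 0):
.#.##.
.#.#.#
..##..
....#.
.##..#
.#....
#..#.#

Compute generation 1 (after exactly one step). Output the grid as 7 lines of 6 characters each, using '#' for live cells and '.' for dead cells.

Answer: .#.##.
.#.#.#
..##..
.#..#.
.##..#
##..#.
#..#.#

Derivation:
Simulating step by step:
Generation 0 (given above): 16 live cells
Generation 1: 19 live cells
(generation 1 grid is the final answer)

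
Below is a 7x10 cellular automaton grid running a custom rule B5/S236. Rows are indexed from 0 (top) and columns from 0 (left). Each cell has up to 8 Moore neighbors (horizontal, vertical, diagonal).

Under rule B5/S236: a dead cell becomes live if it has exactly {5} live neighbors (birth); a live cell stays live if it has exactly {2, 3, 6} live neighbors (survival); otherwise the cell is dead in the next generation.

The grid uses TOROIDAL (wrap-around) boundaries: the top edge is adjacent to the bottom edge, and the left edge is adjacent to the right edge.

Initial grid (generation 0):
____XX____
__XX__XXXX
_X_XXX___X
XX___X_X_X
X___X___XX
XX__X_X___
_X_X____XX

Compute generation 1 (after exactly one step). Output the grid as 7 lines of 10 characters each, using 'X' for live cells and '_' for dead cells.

Simulating step by step:
Generation 0 (given above): 30 live cells
Generation 1: 28 live cells
(generation 1 grid is the final answer)

Answer: ____XX__X_
__X__XXXXX
_XXX_XX___
XX__XX__X_
XX__X___X_
_X__X_____
_X_X_____X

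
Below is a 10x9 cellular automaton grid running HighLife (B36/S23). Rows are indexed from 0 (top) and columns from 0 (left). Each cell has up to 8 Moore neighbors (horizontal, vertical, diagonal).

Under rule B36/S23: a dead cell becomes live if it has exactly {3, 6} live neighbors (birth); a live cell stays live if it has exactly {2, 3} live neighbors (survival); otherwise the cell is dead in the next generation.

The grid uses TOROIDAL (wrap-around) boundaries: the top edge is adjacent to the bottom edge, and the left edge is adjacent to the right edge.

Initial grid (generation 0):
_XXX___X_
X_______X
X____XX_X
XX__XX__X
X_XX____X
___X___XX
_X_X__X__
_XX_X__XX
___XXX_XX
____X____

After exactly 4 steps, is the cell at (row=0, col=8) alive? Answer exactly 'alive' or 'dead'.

Answer: dead

Derivation:
Simulating step by step:
Generation 0 (given above): 36 live cells
Generation 1: 38 live cells
XXXX____X
__X___X__
____XXX__
__XXXXX__
__XX_____
_X_XX__XX
_X_XX_X__
_X______X
X_X__XXXX
_____XXXX
Generation 2: 39 live cells
XXXX_X__X
X_X_X_XX_
__X____X_
__X___X__
_X__X_XX_
XXX__X_X_
_X_XXX__X
_X_XX___X
_X___X___
X__XXX___
Generation 3: 37 live cells
____X__X_
XX__XXXX_
__X__X_XX
_XXX_XX__
X__X___XX
_______X_
X_X__XXXX
_X_X_____
_X__XX___
___X_XX_X
Generation 4: 36 live cells
X__X_XX__
XX_XX____
________X
_X_X_X___
XX_XX__XX
_X_______
XXX___XXX
_X_X___XX
X__X_XX__
___X__XX_

Cell (0,8) at generation 4: 0 -> dead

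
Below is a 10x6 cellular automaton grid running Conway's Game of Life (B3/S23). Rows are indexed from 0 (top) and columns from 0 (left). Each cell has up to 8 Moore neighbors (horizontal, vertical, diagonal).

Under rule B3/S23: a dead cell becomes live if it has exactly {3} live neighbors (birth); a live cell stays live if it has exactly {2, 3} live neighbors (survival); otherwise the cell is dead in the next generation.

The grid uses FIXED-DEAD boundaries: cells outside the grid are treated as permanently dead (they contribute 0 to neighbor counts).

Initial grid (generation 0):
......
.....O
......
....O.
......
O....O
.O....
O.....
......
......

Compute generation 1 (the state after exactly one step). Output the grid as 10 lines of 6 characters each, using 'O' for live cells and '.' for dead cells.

Simulating step by step:
Generation 0 (given above): 6 live cells
Generation 1: 2 live cells
(generation 1 grid is the final answer)

Answer: ......
......
......
......
......
......
OO....
......
......
......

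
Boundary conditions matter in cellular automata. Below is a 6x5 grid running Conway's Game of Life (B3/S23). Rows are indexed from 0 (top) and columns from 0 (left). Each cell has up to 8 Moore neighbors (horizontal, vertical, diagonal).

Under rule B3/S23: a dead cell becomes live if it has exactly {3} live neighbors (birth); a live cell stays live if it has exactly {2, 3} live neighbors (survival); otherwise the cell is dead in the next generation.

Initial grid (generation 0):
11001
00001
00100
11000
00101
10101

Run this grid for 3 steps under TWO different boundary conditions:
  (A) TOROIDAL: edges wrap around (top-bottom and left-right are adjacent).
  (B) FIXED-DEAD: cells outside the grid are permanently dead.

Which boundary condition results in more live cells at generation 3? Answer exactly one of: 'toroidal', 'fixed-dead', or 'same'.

Under TOROIDAL boundary, generation 3:
00010
01101
00000
00001
11001
00010
Population = 9

Under FIXED-DEAD boundary, generation 3:
00000
01100
11010
10011
11100
00000
Population = 11

Comparison: toroidal=9, fixed-dead=11 -> fixed-dead

Answer: fixed-dead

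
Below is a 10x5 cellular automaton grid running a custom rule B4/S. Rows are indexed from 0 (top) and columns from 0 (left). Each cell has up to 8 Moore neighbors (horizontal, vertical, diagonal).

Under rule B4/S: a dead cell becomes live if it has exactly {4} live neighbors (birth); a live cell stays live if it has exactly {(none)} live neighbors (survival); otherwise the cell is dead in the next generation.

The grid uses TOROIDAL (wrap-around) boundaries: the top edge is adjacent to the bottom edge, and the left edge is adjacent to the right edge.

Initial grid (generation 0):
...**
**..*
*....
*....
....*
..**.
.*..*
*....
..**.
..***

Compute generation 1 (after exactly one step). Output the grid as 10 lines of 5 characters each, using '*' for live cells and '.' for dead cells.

Simulating step by step:
Generation 0 (given above): 18 live cells
Generation 1: 4 live cells
(generation 1 grid is the final answer)

Answer: ..*..
.....
.*..*
.....
.....
.....
.....
.....
....*
.....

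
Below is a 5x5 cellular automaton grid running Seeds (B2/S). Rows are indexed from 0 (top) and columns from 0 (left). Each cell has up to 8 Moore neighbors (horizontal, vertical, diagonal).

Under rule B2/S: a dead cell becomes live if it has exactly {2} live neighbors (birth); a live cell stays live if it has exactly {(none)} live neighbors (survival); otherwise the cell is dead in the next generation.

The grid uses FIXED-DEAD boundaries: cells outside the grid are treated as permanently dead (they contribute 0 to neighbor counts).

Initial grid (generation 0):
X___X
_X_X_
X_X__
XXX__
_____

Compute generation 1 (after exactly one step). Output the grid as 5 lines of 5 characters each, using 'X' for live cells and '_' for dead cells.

Simulating step by step:
Generation 0 (given above): 9 live cells
Generation 1: 7 live cells
(generation 1 grid is the final answer)

Answer: _XXX_
____X
_____
___X_
X_X__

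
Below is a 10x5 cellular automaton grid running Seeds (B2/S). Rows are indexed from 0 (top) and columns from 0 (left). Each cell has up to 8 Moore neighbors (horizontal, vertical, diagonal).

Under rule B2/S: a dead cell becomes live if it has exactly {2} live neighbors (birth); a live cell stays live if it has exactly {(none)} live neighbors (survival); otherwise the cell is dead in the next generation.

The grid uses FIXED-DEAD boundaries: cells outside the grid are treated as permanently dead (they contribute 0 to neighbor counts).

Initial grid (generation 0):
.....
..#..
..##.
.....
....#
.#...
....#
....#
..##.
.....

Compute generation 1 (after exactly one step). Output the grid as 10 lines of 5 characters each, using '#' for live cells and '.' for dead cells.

Answer: .....
.#...
.#...
..#.#
.....
...##
...#.
..#..
....#
..##.

Derivation:
Simulating step by step:
Generation 0 (given above): 9 live cells
Generation 1: 11 live cells
(generation 1 grid is the final answer)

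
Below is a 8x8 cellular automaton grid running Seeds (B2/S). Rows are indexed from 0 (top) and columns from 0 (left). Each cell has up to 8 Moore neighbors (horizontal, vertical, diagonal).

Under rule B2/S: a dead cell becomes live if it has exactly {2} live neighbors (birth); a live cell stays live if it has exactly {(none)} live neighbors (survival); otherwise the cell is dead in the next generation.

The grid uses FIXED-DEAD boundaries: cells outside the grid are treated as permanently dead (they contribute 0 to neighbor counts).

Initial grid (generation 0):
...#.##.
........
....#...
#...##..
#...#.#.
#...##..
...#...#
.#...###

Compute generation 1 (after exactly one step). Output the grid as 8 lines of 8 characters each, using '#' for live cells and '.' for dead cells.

Simulating step by step:
Generation 0 (given above): 19 live cells
Generation 1: 13 live cells
(generation 1 grid is the final answer)

Answer: ....#...
...#..#.
...#....
.#....#.
........
.#.....#
###.....
..#.#...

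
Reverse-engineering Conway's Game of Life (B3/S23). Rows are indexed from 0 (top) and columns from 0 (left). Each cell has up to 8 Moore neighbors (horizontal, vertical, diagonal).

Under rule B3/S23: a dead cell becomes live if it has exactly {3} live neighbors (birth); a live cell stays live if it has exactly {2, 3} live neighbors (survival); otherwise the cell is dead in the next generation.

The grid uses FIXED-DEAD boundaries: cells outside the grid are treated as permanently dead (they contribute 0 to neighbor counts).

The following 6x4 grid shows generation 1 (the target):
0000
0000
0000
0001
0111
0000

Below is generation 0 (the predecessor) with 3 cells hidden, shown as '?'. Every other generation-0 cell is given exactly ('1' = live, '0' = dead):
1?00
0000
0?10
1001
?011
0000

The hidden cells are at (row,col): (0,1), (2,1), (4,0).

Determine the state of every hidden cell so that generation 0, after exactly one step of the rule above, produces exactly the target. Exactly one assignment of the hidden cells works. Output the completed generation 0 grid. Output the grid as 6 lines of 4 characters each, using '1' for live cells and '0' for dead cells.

Hidden generation-0 cells (in order): (0,1), (2,1), (4,0).
A hidden cell only influences target cells in its own 3x3 neighborhood. Try each of the 2^3 = 8 assignments, step the completed generation 0 forward once under B3/S23, and compare with the target:
  (0,1)=0 (2,1)=0 (4,0)=0 -> step gives (3,1)='1' but target has '0' -> reject
  (0,1)=0 (2,1)=0 (4,0)=1 -> step reproduces the target at every cell -> ACCEPT
  (0,1)=0 (2,1)=1 (4,0)=0 -> step gives (1,1)='1' but target has '0' -> reject
  (0,1)=0 (2,1)=1 (4,0)=1 -> step gives (1,1)='1' but target has '0' -> reject
  (0,1)=1 (2,1)=0 (4,0)=0 -> step gives (1,1)='1' but target has '0' -> reject
  (0,1)=1 (2,1)=0 (4,0)=1 -> step gives (1,1)='1' but target has '0' -> reject
  (0,1)=1 (2,1)=1 (4,0)=0 -> step gives (1,0)='1' but target has '0' -> reject
  (0,1)=1 (2,1)=1 (4,0)=1 -> step gives (1,0)='1' but target has '0' -> reject
Unique solution: (0,1)=dead, (2,1)=dead, (4,0)=live.
Check: live-neighbor counts of every cell in the completed generation 0:
0100
1211
1212
1443
1322
1222
Applying B3/S23 to generation 0 with these counts gives:
0000
0000
0000
0001
0111
0000
which matches the target exactly.

Answer: 1000
0000
0010
1001
1011
0000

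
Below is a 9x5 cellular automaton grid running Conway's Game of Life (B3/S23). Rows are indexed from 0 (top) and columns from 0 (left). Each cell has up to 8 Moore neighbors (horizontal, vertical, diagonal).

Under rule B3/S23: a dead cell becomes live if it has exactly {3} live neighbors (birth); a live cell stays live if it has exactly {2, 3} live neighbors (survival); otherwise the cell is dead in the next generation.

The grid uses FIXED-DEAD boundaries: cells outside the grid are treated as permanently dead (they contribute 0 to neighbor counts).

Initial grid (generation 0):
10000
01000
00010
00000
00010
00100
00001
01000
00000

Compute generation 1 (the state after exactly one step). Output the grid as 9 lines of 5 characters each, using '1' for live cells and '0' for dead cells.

Simulating step by step:
Generation 0 (given above): 7 live cells
Generation 1: 1 live cells
(generation 1 grid is the final answer)

Answer: 00000
00000
00000
00000
00000
00010
00000
00000
00000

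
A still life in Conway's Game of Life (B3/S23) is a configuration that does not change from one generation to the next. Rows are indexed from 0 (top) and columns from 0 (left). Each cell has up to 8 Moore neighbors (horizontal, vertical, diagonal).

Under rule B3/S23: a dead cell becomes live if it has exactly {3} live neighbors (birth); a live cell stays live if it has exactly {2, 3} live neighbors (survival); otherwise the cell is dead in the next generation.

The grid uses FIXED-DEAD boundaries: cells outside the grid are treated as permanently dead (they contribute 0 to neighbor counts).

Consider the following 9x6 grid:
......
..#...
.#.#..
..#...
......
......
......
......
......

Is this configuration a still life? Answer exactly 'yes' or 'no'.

Answer: yes

Derivation:
Compute generation 1 and compare to generation 0 (given above):
Generation 1:
......
..#...
.#.#..
..#...
......
......
......
......
......
The grids are IDENTICAL -> still life.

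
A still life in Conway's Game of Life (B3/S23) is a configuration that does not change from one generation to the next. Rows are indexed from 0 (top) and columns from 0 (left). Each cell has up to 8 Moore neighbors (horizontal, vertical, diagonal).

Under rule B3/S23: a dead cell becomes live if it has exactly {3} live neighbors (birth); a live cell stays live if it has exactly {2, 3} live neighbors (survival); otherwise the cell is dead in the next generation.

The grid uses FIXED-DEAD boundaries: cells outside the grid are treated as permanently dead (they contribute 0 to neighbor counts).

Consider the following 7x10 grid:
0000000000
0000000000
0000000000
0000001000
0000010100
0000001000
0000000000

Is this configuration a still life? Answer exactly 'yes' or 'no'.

Compute generation 1 and compare to generation 0 (given above):
Generation 1:
0000000000
0000000000
0000000000
0000001000
0000010100
0000001000
0000000000
The grids are IDENTICAL -> still life.

Answer: yes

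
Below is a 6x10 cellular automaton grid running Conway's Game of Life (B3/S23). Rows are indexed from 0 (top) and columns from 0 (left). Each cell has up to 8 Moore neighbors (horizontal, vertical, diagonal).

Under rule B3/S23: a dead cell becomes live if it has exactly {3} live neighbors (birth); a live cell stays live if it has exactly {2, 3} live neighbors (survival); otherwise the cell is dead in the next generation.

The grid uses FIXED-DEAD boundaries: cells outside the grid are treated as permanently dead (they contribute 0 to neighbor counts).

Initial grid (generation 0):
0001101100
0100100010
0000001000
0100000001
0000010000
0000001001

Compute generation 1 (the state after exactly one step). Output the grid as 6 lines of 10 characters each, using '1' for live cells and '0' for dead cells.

Answer: 0001110100
0001101000
0000000000
0000000000
0000000000
0000000000

Derivation:
Simulating step by step:
Generation 0 (given above): 13 live cells
Generation 1: 7 live cells
(generation 1 grid is the final answer)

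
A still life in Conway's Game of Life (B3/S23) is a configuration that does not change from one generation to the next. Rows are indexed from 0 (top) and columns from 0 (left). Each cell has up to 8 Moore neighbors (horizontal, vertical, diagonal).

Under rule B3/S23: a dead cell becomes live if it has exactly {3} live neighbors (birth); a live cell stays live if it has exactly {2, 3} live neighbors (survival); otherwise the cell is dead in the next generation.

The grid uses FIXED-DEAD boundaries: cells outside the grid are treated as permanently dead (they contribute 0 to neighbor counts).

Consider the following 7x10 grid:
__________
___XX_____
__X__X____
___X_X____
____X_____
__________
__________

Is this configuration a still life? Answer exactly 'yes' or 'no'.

Answer: yes

Derivation:
Compute generation 1 and compare to generation 0 (given above):
Generation 1:
__________
___XX_____
__X__X____
___X_X____
____X_____
__________
__________
The grids are IDENTICAL -> still life.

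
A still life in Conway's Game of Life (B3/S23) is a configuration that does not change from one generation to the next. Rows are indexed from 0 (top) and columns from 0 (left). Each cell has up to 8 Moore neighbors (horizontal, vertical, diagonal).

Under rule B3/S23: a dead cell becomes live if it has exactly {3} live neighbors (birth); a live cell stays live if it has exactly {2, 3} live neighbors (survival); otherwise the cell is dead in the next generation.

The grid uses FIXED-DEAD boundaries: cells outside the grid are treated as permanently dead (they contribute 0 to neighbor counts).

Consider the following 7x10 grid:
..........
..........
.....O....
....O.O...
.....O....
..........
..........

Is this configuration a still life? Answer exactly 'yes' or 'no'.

Answer: yes

Derivation:
Compute generation 1 and compare to generation 0 (given above):
Generation 1:
..........
..........
.....O....
....O.O...
.....O....
..........
..........
The grids are IDENTICAL -> still life.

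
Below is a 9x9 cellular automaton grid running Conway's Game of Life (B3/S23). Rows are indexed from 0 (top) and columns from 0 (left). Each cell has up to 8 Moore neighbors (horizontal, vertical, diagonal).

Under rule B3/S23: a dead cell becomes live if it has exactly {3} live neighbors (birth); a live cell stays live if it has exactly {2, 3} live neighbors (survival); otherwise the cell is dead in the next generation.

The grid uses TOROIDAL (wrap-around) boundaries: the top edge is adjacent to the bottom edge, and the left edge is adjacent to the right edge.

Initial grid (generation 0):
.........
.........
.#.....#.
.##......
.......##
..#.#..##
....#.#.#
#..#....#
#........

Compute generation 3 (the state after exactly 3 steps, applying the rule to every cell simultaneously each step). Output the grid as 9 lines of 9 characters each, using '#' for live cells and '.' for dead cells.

Simulating step by step:
Generation 0 (given above): 17 live cells
Generation 1: 24 live cells
.........
.........
.##......
###....##
####...##
#..#.##..
....##...
#......##
#.......#
Generation 2: 18 live cells
.........
.........
..#.....#
.......#.
...##....
#..#.###.
#...##.#.
#......#.
#......#.
Generation 3: 16 live cells
(generation 3 grid is the final answer)

Answer: .........
.........
.........
...#.....
...###.##
...#...#.
##..##.#.
##.....#.
.........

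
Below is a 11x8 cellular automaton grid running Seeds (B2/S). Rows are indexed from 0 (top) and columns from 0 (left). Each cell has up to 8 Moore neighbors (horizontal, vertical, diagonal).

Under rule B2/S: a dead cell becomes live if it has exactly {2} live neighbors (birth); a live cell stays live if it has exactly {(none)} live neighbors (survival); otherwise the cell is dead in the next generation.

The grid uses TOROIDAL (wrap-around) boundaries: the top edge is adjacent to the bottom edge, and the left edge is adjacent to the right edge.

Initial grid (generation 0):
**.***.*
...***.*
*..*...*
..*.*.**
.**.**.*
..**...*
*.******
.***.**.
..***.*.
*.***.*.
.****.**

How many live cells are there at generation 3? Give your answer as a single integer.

Answer: 0

Derivation:
Simulating step by step:
Generation 0 (given above): 52 live cells
Generation 1: 2 live cells
........
........
.*......
........
........
........
........
........
*.......
........
........
Generation 2: 0 live cells
........
........
........
........
........
........
........
........
........
........
........
Generation 3: 0 live cells
........
........
........
........
........
........
........
........
........
........
........
Population at generation 3: 0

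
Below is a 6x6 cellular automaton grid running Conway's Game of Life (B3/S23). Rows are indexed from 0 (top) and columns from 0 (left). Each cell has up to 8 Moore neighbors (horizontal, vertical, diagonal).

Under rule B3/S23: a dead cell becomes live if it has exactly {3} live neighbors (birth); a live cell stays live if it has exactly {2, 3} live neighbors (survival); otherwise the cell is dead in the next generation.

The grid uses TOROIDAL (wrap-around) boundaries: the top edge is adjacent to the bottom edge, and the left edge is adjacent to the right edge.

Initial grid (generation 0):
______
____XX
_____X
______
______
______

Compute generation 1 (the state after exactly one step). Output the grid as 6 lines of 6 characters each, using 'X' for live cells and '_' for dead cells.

Simulating step by step:
Generation 0 (given above): 3 live cells
Generation 1: 4 live cells
(generation 1 grid is the final answer)

Answer: ______
____XX
____XX
______
______
______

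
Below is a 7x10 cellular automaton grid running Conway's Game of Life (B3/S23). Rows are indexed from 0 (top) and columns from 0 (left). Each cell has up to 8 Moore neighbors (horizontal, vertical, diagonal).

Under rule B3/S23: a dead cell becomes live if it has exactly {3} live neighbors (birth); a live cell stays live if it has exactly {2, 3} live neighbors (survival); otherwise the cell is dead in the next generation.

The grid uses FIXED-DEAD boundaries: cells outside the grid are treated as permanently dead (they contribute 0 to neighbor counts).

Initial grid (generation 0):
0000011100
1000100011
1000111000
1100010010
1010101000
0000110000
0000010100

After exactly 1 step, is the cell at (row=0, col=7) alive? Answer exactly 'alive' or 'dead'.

Answer: alive

Derivation:
Simulating step by step:
Generation 0 (given above): 23 live cells
Generation 1: 24 live cells
0000011110
0000100010
1000101111
1001000100
1001101000
0001100000
0000111000

Cell (0,7) at generation 1: 1 -> alive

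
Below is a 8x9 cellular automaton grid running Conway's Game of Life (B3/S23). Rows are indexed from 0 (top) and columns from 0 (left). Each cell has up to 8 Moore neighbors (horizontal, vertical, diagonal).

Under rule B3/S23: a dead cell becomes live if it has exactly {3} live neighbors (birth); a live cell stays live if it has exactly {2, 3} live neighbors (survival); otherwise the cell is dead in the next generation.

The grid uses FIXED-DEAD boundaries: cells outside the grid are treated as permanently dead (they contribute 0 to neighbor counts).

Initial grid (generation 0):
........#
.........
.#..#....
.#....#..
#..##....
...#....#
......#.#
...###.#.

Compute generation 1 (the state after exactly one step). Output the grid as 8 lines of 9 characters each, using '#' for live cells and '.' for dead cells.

Simulating step by step:
Generation 0 (given above): 16 live cells
Generation 1: 20 live cells
(generation 1 grid is the final answer)

Answer: .........
.........
.........
######...
..###....
...##..#.
...#.##.#
....####.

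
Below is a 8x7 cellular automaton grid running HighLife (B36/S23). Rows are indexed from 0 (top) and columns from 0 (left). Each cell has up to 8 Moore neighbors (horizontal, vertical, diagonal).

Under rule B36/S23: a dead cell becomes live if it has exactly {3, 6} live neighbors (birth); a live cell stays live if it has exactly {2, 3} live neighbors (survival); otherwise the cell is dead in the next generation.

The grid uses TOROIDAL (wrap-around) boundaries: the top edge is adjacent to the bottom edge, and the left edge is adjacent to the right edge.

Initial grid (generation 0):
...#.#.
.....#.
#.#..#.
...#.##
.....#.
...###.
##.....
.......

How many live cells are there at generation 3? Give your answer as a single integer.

Answer: 3

Derivation:
Simulating step by step:
Generation 0 (given above): 15 live cells
Generation 1: 10 live cells
....#..
.....#.
.....#.
.....#.
...##..
....###
....#..
.......
Generation 2: 9 live cells
.......
....##.
....###
.....#.
...#..#
.......
....#..
.......
Generation 3: 3 live cells
.......
....#.#
......#
.......
.......
.......
.......
.......
Population at generation 3: 3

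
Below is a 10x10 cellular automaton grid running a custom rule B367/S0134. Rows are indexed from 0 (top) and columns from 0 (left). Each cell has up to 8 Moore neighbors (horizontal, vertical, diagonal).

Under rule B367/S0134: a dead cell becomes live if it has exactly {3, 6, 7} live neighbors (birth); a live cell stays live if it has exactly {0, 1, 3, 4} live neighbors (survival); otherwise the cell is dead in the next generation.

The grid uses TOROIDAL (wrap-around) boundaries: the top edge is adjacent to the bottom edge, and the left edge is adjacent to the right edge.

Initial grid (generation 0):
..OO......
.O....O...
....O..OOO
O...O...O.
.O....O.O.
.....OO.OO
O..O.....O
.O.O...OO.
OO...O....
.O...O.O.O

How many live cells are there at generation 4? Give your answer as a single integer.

Answer: 42

Derivation:
Simulating step by step:
Generation 0 (given above): 32 live cells
Generation 1: 47 live cells
OOOO..O...
.OOO..OOO.
O...OO.OOO
....OO..O.
OO......O.
........OO
O.OOO.O..O
.O.OO..O..
OO..OO.O.O
.O..OOOO.O
Generation 2: 43 live cells
O..O...O.O
...O..O.O.
.OO.OO...O
.O..OOO.OO
.O.....OO.
..OO...OO.
OOOOOOOO.O
OO........
.O....OO..
O...O..O.O
Generation 3: 44 live cells
O...O.OO.O
.O.O.O.OO.
..O.O....O
.O.OOOO.OO
O..OOO....
...O.O....
O..OO.OO.O
...OO...OO
.O......OO
OO..O..O.O
Generation 4: 42 live cells
..OOO.OOOO
..OO.O.OO.
.OO......O
.........O
...O.....O
O.OOOO...O
..OO.....O
..OOOO....
O.OOO..O..
.O..OOOOO.
Population at generation 4: 42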